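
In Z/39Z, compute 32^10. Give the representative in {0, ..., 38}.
4

Use repeated squaring. Binary(10) = 1010. Walk through the bits of the exponent 10 left-to-right: at each bit after the leading one, square the running value, then multiply by 32 if the bit is 1 (always reducing mod 39):
  bit 1 = 1 (leading): start with 32.
  bit 2 = 0: square 32^2 = 1024 ≡ 10 (mod 39).
  bit 3 = 1: square 10^2 = 100 ≡ 22; bit is 1, so multiply 22·32 = 704 ≡ 2 (mod 39).
  bit 4 = 0: square 2^2 = 4 (mod 39).
Final value: 32^10 ≡ 4 (mod 39).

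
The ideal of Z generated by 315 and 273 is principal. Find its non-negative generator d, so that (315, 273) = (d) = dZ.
In the PID Z, (a, b) is generated by gcd(a, b). Compute gcd(315, 273) with the extended Euclidean algorithm, tracking rows (r, s, t) with s·315 + t·273 = r:
  row A: (315, 1, 0)   [1·315 + 0·273 = 315]
  row B: (273, 0, 1)   [0·315 + 1·273 = 273]
  315 = 1·273 + 42   → row C = row A − 1·row B = (42, 1, −1)   [check: 1·315 − 1·273 = 42]
  273 = 6·42 + 21   → row D = row B − 6·row C = (21, −6, 7)   [check: −6·315 + 7·273 = 21]
  42 = 2·21 + 0   → remainder 0, stop. gcd = 21 (last nonzero row D).
So gcd(315, 273) = 21, with Bézout identity −6·315 + 7·273 = 21. Containment (⊇): the Bézout identity exhibits 21 as an element of (315, 273), giving (21) ⊆ (315, 273). Containment (⊆): since 21 | 315 and 21 | 273 (315 = 21·15, 273 = 21·13), every Z-linear combination of 315 and 273 is divisible by 21, so (315, 273) ⊆ (21). Therefore (315, 273) = (21), d = 21.

Final answer: (315, 273) = (21); d = 21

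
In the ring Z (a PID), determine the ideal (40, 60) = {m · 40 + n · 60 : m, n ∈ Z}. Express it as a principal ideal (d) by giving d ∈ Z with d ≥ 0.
In the PID Z, (a, b) is generated by gcd(a, b). Compute gcd(60, 40) with the extended Euclidean algorithm, tracking rows (r, s, t) with s·60 + t·40 = r:
  row A: (60, 1, 0)   [1·60 + 0·40 = 60]
  row B: (40, 0, 1)   [0·60 + 1·40 = 40]
  60 = 1·40 + 20   → row C = row A − 1·row B = (20, 1, −1)   [check: 1·60 − 1·40 = 20]
  40 = 2·20 + 0   → remainder 0, stop. gcd = 20 (last nonzero row C).
So gcd(40, 60) = 20, with Bézout identity 1·60 − 1·40 = 20. Containment (⊇): the Bézout identity exhibits 20 as an element of (40, 60), giving (20) ⊆ (40, 60). Containment (⊆): since 20 | 40 and 20 | 60 (40 = 20·2, 60 = 20·3), every Z-linear combination of 40 and 60 is divisible by 20, so (40, 60) ⊆ (20). Therefore (40, 60) = (20), d = 20.

Final answer: (40, 60) = (20); d = 20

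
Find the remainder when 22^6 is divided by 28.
8

Use repeated squaring. Binary(6) = 110. Walk through the bits of the exponent 6 left-to-right: at each bit after the leading one, square the running value, then multiply by 22 if the bit is 1 (always reducing mod 28):
  bit 1 = 1 (leading): start with 22.
  bit 2 = 1: square 22^2 = 484 ≡ 8; bit is 1, so multiply 8·22 = 176 ≡ 8 (mod 28).
  bit 3 = 0: square 8^2 = 64 ≡ 8 (mod 28).
Final value: 22^6 ≡ 8 (mod 28).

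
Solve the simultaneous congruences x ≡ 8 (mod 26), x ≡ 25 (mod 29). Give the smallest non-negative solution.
x ≡ 112 (mod 754); the representative in [0, 754) is 112

The moduli 26, 29 are pairwise coprime, so by the CRT there is a unique solution mod 26·29 = 754.
Solve by successive substitution. Start with x ≡ 8 (mod 26).
  Combine with x ≡ 25 (mod 29): write x = 8 + 26·t and require 8 + 26·t ≡ 25 (mod 29), i.e. 26·t ≡ 25 − 8 ≡ 17 (mod 29). Since 26^(−1) ≡ 19 (mod 29), t ≡ 19·17 ≡ 4 (mod 29). So x ≡ 8 + 26·4 = 112 (mod 754).
Unique solution in [0, 754): x = 112.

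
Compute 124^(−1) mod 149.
Apply the extended Euclidean algorithm to (149, 124), tracking rows (r, s, t) with s·149 + t·124 = r. Each division r_prev = q·r_cur + r_new produces the new row as (previous row) − q·(current row):
  row A: (149, 1, 0)   [1·149 + 0·124 = 149]
  row B: (124, 0, 1)   [0·149 + 1·124 = 124]
  149 = 1·124 + 25   → row C = row A − 1·row B = (25, 1, −1)   [check: 1·149 − 1·124 = 25]
  124 = 4·25 + 24   → row D = row B − 4·row C = (24, −4, 5)   [check: −4·149 + 5·124 = 24]
  25 = 1·24 + 1   → row E = row C − 1·row D = (1, 5, −6)   [check: 5·149 − 6·124 = 1]
  24 = 24·1 + 0   → remainder 0, stop. gcd = 1 (last nonzero row E).
The gcd is 1, so 124 is invertible mod 149. The last nonzero row gives 5·149 − 6·124 = 1, so t = −6. So 124^(−1) ≡ −6 ≡ 143 (mod 149). Verify: 124 · 143 = 17732 ≡ 1 (mod 149). ✓

Final answer: 124^(−1) ≡ 143 (mod 149)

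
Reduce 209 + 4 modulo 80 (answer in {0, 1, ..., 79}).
53

Reduce the summands first: 209 ≡ 49 (mod 80), so 209 + 4 ≡ 49 + 4 (mod 80). 49 + 4 = 53; 53 = 0·80 + 53, so (209 + 4) mod 80 = 53.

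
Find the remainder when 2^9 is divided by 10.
Use repeated squaring. Binary(9) = 1001. Walk through the bits of the exponent 9 left-to-right: at each bit after the leading one, square the running value, then multiply by 2 if the bit is 1 (always reducing mod 10):
  bit 1 = 1 (leading): start with 2.
  bit 2 = 0: square 2^2 = 4 (mod 10).
  bit 3 = 0: square 4^2 = 16 ≡ 6 (mod 10).
  bit 4 = 1: square 6^2 = 36 ≡ 6; bit is 1, so multiply 6·2 = 12 ≡ 2 (mod 10).
Final value: 2^9 ≡ 2 (mod 10).

Final answer: 2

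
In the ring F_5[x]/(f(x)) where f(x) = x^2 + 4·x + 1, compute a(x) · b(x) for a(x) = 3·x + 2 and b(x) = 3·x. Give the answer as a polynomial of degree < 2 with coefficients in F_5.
a · b ≡ 1 (mod f(x))

Multiply as integer polynomials: a · b = 9·x^2 + 6·x. Reducing coefficients mod 5: a · b ≡ 4·x^2 + x. Now divide by f(x) = x^2 + 4·x + 1 in F_5[x], eliminating the leading term at each step:
  leading term 4·x^2: subtract (4)·f(x) = 4·x^2 + x + 4, leaving 1 (coefficients mod 5)
The degree is now < 2, so this is the remainder. Hence a · b ≡ 1 in F_5[x]/(f).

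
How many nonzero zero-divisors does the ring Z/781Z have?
In Z/781Z each nonzero element is either a unit (gcd with 781 is 1) or a zero-divisor (gcd > 1). The number of units is φ(781): factorise 781 = 11 · 71, so φ(781) = (11 − 1) · (71 − 1) = 10 · 70 = 700. The nonzero elements number 781 − 1 = 780. Hence the nonzero zero-divisors number 780 − 700 = 80.

Final answer: Z/781Z has 80 nonzero zero-divisors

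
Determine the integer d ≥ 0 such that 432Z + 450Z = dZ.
In the PID Z, (a, b) is generated by gcd(a, b). Compute gcd(450, 432) with the extended Euclidean algorithm, tracking rows (r, s, t) with s·450 + t·432 = r:
  row A: (450, 1, 0)   [1·450 + 0·432 = 450]
  row B: (432, 0, 1)   [0·450 + 1·432 = 432]
  450 = 1·432 + 18   → row C = row A − 1·row B = (18, 1, −1)   [check: 1·450 − 1·432 = 18]
  432 = 24·18 + 0   → remainder 0, stop. gcd = 18 (last nonzero row C).
So gcd(432, 450) = 18, with Bézout identity 1·450 − 1·432 = 18. Containment (⊇): the Bézout identity exhibits 18 as an element of (432, 450), giving (18) ⊆ (432, 450). Containment (⊆): since 18 | 432 and 18 | 450 (432 = 18·24, 450 = 18·25), every Z-linear combination of 432 and 450 is divisible by 18, so (432, 450) ⊆ (18). Therefore (432, 450) = (18), d = 18.

Final answer: (432, 450) = (18); d = 18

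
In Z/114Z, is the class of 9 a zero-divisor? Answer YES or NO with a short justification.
YES

gcd(9, 114) = 3 > 1, so 9 is not a unit in Z/114Z. In Z/nZ every nonzero non-unit is a zero-divisor: explicitly, take b = 114/gcd = 38 ≠ 0 (mod 114); then 9·38 = 342 = 3·114, i.e. 9·38 ≡ 0 (mod 114). So 9 is a zero-divisor.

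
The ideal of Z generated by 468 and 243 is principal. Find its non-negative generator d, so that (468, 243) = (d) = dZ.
In the PID Z, (a, b) is generated by gcd(a, b). Compute gcd(468, 243) with the extended Euclidean algorithm, tracking rows (r, s, t) with s·468 + t·243 = r:
  row A: (468, 1, 0)   [1·468 + 0·243 = 468]
  row B: (243, 0, 1)   [0·468 + 1·243 = 243]
  468 = 1·243 + 225   → row C = row A − 1·row B = (225, 1, −1)   [check: 1·468 − 1·243 = 225]
  243 = 1·225 + 18   → row D = row B − 1·row C = (18, −1, 2)   [check: −1·468 + 2·243 = 18]
  225 = 12·18 + 9   → row E = row C − 12·row D = (9, 13, −25)   [check: 13·468 − 25·243 = 9]
  18 = 2·9 + 0   → remainder 0, stop. gcd = 9 (last nonzero row E).
So gcd(468, 243) = 9, with Bézout identity 13·468 − 25·243 = 9. Containment (⊇): the Bézout identity exhibits 9 as an element of (468, 243), giving (9) ⊆ (468, 243). Containment (⊆): since 9 | 468 and 9 | 243 (468 = 9·52, 243 = 9·27), every Z-linear combination of 468 and 243 is divisible by 9, so (468, 243) ⊆ (9). Therefore (468, 243) = (9), d = 9.

Final answer: (468, 243) = (9); d = 9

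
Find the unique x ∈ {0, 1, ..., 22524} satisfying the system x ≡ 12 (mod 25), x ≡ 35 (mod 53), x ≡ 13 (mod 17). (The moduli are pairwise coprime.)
x ≡ 8462 (mod 22525); the representative in [0, 22525) is 8462

The moduli 25, 53, 17 are pairwise coprime, so by the CRT there is a unique solution mod 25·53·17 = 22525.
Solve by successive substitution. Start with x ≡ 12 (mod 25).
  Combine with x ≡ 35 (mod 53): write x = 12 + 25·t and require 12 + 25·t ≡ 35 (mod 53), i.e. 25·t ≡ 35 − 12 ≡ 23 (mod 53). Since 25^(−1) ≡ 17 (mod 53), t ≡ 17·23 ≡ 20 (mod 53). So x ≡ 12 + 25·20 = 512 (mod 1325).
  Combine with x ≡ 13 (mod 17): write x = 512 + 1325·t and require 512 + 1325·t ≡ 13 (mod 17), i.e. 1325·t ≡ 13 − 512 ≡ 11 (mod 17). Since 1325^(−1) ≡ 16 (mod 17) (1325 ≡ 16 (mod 17)), t ≡ 16·11 ≡ 6 (mod 17). So x ≡ 512 + 1325·6 = 8462 (mod 22525).
Unique solution in [0, 22525): x = 8462.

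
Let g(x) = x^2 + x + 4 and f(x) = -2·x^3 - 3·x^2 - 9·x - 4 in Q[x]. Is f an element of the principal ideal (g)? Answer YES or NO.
YES

In Q[x] the ideal (g) consists of all multiples of g, so f ∈ (g) iff g | f, i.e. iff the remainder of f on division by g is 0. Divide f by g (g is monic, so eliminate the leading term of the running remainder at each step):
  leading term -2·x^3: subtract (-2·x)·g(x) = -2·x^3 - 2·x^2 - 8·x, leaving -x^2 - x - 4
  leading term -x^2: subtract (-1)·g(x) = -x^2 - x - 4, leaving 0
The remainder is 0, so f(x) = g(x) · h(x) with h(x) = -2·x - 1. Hence g | f, i.e. f ∈ (g).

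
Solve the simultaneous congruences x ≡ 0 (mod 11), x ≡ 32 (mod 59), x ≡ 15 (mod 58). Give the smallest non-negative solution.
The moduli 11, 59, 58 are pairwise coprime, so by the CRT there is a unique solution mod 11·59·58 = 37642.
Solve by successive substitution. Start with x ≡ 0 (mod 11).
  Combine with x ≡ 32 (mod 59): write x = 11·t and require 11·t ≡ 32 (mod 59). Since 11^(−1) ≡ 43 (mod 59), t ≡ 43·32 ≡ 19 (mod 59). So x ≡ 11·19 = 209 (mod 649).
  Combine with x ≡ 15 (mod 58): write x = 209 + 649·t and require 209 + 649·t ≡ 15 (mod 58), i.e. 649·t ≡ 15 − 209 ≡ 38 (mod 58). Since 649^(−1) ≡ 37 (mod 58) (649 ≡ 11 (mod 58)), t ≡ 37·38 ≡ 14 (mod 58). So x ≡ 209 + 649·14 = 9295 (mod 37642).
Unique solution in [0, 37642): x = 9295.

Final answer: x ≡ 9295 (mod 37642); the representative in [0, 37642) is 9295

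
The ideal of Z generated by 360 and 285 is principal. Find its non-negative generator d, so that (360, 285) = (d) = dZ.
In the PID Z, (a, b) is generated by gcd(a, b). Compute gcd(360, 285) with the extended Euclidean algorithm, tracking rows (r, s, t) with s·360 + t·285 = r:
  row A: (360, 1, 0)   [1·360 + 0·285 = 360]
  row B: (285, 0, 1)   [0·360 + 1·285 = 285]
  360 = 1·285 + 75   → row C = row A − 1·row B = (75, 1, −1)   [check: 1·360 − 1·285 = 75]
  285 = 3·75 + 60   → row D = row B − 3·row C = (60, −3, 4)   [check: −3·360 + 4·285 = 60]
  75 = 1·60 + 15   → row E = row C − 1·row D = (15, 4, −5)   [check: 4·360 − 5·285 = 15]
  60 = 4·15 + 0   → remainder 0, stop. gcd = 15 (last nonzero row E).
So gcd(360, 285) = 15, with Bézout identity 4·360 − 5·285 = 15. Containment (⊇): the Bézout identity exhibits 15 as an element of (360, 285), giving (15) ⊆ (360, 285). Containment (⊆): since 15 | 360 and 15 | 285 (360 = 15·24, 285 = 15·19), every Z-linear combination of 360 and 285 is divisible by 15, so (360, 285) ⊆ (15). Therefore (360, 285) = (15), d = 15.

Final answer: (360, 285) = (15); d = 15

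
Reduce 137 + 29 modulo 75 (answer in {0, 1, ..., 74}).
Reduce the summands first: 137 ≡ 62 (mod 75), so 137 + 29 ≡ 62 + 29 (mod 75). 62 + 29 = 91; 91 = 1·75 + 16, so (137 + 29) mod 75 = 16.

Final answer: 16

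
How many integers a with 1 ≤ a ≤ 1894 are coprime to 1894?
946

The number of a ∈ {1, ..., 1894} with gcd(a, 1894) = 1 is by definition Euler's totient φ(1894). φ is multiplicative, with φ(p^e) = p^e − p^(e−1). Factorise 1894 = 2 · 947. Then
  φ(1894) = (2 − 1) · (947 − 1) = 1 · 946 = 946.
So there are 946 such integers.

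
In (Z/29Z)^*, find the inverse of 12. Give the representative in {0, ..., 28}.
Apply the extended Euclidean algorithm to (29, 12), tracking rows (r, s, t) with s·29 + t·12 = r. Each division r_prev = q·r_cur + r_new produces the new row as (previous row) − q·(current row):
  row A: (29, 1, 0)   [1·29 + 0·12 = 29]
  row B: (12, 0, 1)   [0·29 + 1·12 = 12]
  29 = 2·12 + 5   → row C = row A − 2·row B = (5, 1, −2)   [check: 1·29 − 2·12 = 5]
  12 = 2·5 + 2   → row D = row B − 2·row C = (2, −2, 5)   [check: −2·29 + 5·12 = 2]
  5 = 2·2 + 1   → row E = row C − 2·row D = (1, 5, −12)   [check: 5·29 − 12·12 = 1]
  2 = 2·1 + 0   → remainder 0, stop. gcd = 1 (last nonzero row E).
The gcd is 1, so 12 is invertible mod 29. The last nonzero row gives 5·29 − 12·12 = 1, so t = −12. So 12^(−1) ≡ −12 ≡ 17 (mod 29). Verify: 12 · 17 = 204 ≡ 1 (mod 29). ✓

Final answer: 12^(−1) ≡ 17 (mod 29)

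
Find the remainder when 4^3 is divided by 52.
12

Use repeated squaring. Binary(3) = 11. Walk through the bits of the exponent 3 left-to-right: at each bit after the leading one, square the running value, then multiply by 4 if the bit is 1 (always reducing mod 52):
  bit 1 = 1 (leading): start with 4.
  bit 2 = 1: square 4^2 = 16; bit is 1, so multiply 16·4 = 64 ≡ 12 (mod 52).
Final value: 4^3 ≡ 12 (mod 52).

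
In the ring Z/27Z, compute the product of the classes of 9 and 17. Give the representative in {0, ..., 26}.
Both factors are already reduced mod 27. 9 · 17 = 153. Dividing by 27: 153 = 5·27 + 18. So (9 · 17) mod 27 = 18.

Final answer: 18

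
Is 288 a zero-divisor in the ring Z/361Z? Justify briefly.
NO

gcd(288, 361) = 1, so 288 is a unit in Z/361Z (it has a multiplicative inverse). A unit cannot be a zero-divisor: if 288·b ≡ 0 then multiplying both sides by 288^(−1) gives b ≡ 0. So 288 is not a zero-divisor.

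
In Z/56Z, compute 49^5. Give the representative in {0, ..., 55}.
Use repeated squaring. Binary(5) = 101. Walk through the bits of the exponent 5 left-to-right: at each bit after the leading one, square the running value, then multiply by 49 if the bit is 1 (always reducing mod 56):
  bit 1 = 1 (leading): start with 49.
  bit 2 = 0: square 49^2 = 2401 ≡ 49 (mod 56).
  bit 3 = 1: square 49^2 = 2401 ≡ 49; bit is 1, so multiply 49·49 = 2401 ≡ 49 (mod 56).
Final value: 49^5 ≡ 49 (mod 56).

Final answer: 49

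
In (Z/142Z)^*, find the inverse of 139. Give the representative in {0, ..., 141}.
Apply the extended Euclidean algorithm to (142, 139), tracking rows (r, s, t) with s·142 + t·139 = r. Each division r_prev = q·r_cur + r_new produces the new row as (previous row) − q·(current row):
  row A: (142, 1, 0)   [1·142 + 0·139 = 142]
  row B: (139, 0, 1)   [0·142 + 1·139 = 139]
  142 = 1·139 + 3   → row C = row A − 1·row B = (3, 1, −1)   [check: 1·142 − 1·139 = 3]
  139 = 46·3 + 1   → row D = row B − 46·row C = (1, −46, 47)   [check: −46·142 + 47·139 = 1]
  3 = 3·1 + 0   → remainder 0, stop. gcd = 1 (last nonzero row D).
The gcd is 1, so 139 is invertible mod 142. The last nonzero row gives −46·142 + 47·139 = 1, so t = 47. So 139^(−1) ≡ 47 (mod 142). Verify: 139 · 47 = 6533 ≡ 1 (mod 142). ✓

Final answer: 139^(−1) ≡ 47 (mod 142)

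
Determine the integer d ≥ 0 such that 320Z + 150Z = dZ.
(320, 150) = (10); d = 10

In the PID Z, (a, b) is generated by gcd(a, b). Compute gcd(320, 150) with the extended Euclidean algorithm, tracking rows (r, s, t) with s·320 + t·150 = r:
  row A: (320, 1, 0)   [1·320 + 0·150 = 320]
  row B: (150, 0, 1)   [0·320 + 1·150 = 150]
  320 = 2·150 + 20   → row C = row A − 2·row B = (20, 1, −2)   [check: 1·320 − 2·150 = 20]
  150 = 7·20 + 10   → row D = row B − 7·row C = (10, −7, 15)   [check: −7·320 + 15·150 = 10]
  20 = 2·10 + 0   → remainder 0, stop. gcd = 10 (last nonzero row D).
So gcd(320, 150) = 10, with Bézout identity −7·320 + 15·150 = 10. Containment (⊇): the Bézout identity exhibits 10 as an element of (320, 150), giving (10) ⊆ (320, 150). Containment (⊆): since 10 | 320 and 10 | 150 (320 = 10·32, 150 = 10·15), every Z-linear combination of 320 and 150 is divisible by 10, so (320, 150) ⊆ (10). Therefore (320, 150) = (10), d = 10.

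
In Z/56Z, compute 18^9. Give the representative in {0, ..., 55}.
Use repeated squaring. Binary(9) = 1001. Walk through the bits of the exponent 9 left-to-right: at each bit after the leading one, square the running value, then multiply by 18 if the bit is 1 (always reducing mod 56):
  bit 1 = 1 (leading): start with 18.
  bit 2 = 0: square 18^2 = 324 ≡ 44 (mod 56).
  bit 3 = 0: square 44^2 = 1936 ≡ 32 (mod 56).
  bit 4 = 1: square 32^2 = 1024 ≡ 16; bit is 1, so multiply 16·18 = 288 ≡ 8 (mod 56).
Final value: 18^9 ≡ 8 (mod 56).

Final answer: 8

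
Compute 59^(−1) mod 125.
Apply the extended Euclidean algorithm to (125, 59), tracking rows (r, s, t) with s·125 + t·59 = r. Each division r_prev = q·r_cur + r_new produces the new row as (previous row) − q·(current row):
  row A: (125, 1, 0)   [1·125 + 0·59 = 125]
  row B: (59, 0, 1)   [0·125 + 1·59 = 59]
  125 = 2·59 + 7   → row C = row A − 2·row B = (7, 1, −2)   [check: 1·125 − 2·59 = 7]
  59 = 8·7 + 3   → row D = row B − 8·row C = (3, −8, 17)   [check: −8·125 + 17·59 = 3]
  7 = 2·3 + 1   → row E = row C − 2·row D = (1, 17, −36)   [check: 17·125 − 36·59 = 1]
  3 = 3·1 + 0   → remainder 0, stop. gcd = 1 (last nonzero row E).
The gcd is 1, so 59 is invertible mod 125. The last nonzero row gives 17·125 − 36·59 = 1, so t = −36. So 59^(−1) ≡ −36 ≡ 89 (mod 125). Verify: 59 · 89 = 5251 ≡ 1 (mod 125). ✓

Final answer: 59^(−1) ≡ 89 (mod 125)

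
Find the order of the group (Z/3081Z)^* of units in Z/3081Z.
(Z/3081Z)^* consists of the classes a with gcd(a, 3081) = 1, so its order is φ(3081). φ is multiplicative, with φ(p^e) = p^e − p^(e−1). Factorise 3081 = 3 · 13 · 79. Then
  φ(3081) = (3 − 1) · (13 − 1) · (79 − 1) = 2 · 12 · 78 = 1872.
Thus |(Z/3081Z)^*| = 1872.

Final answer: |(Z/3081Z)^*| = 1872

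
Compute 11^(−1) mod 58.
11^(−1) ≡ 37 (mod 58)

Apply the extended Euclidean algorithm to (58, 11), tracking rows (r, s, t) with s·58 + t·11 = r. Each division r_prev = q·r_cur + r_new produces the new row as (previous row) − q·(current row):
  row A: (58, 1, 0)   [1·58 + 0·11 = 58]
  row B: (11, 0, 1)   [0·58 + 1·11 = 11]
  58 = 5·11 + 3   → row C = row A − 5·row B = (3, 1, −5)   [check: 1·58 − 5·11 = 3]
  11 = 3·3 + 2   → row D = row B − 3·row C = (2, −3, 16)   [check: −3·58 + 16·11 = 2]
  3 = 1·2 + 1   → row E = row C − 1·row D = (1, 4, −21)   [check: 4·58 − 21·11 = 1]
  2 = 2·1 + 0   → remainder 0, stop. gcd = 1 (last nonzero row E).
The gcd is 1, so 11 is invertible mod 58. The last nonzero row gives 4·58 − 21·11 = 1, so t = −21. So 11^(−1) ≡ −21 ≡ 37 (mod 58). Verify: 11 · 37 = 407 ≡ 1 (mod 58). ✓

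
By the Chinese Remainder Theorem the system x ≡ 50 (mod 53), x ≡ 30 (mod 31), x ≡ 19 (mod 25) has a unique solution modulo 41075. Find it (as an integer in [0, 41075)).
x ≡ 37044 (mod 41075); the representative in [0, 41075) is 37044

The moduli 53, 31, 25 are pairwise coprime, so by the CRT there is a unique solution mod 53·31·25 = 41075.
Solve by successive substitution. Start with x ≡ 50 (mod 53).
  Combine with x ≡ 30 (mod 31): write x = 50 + 53·t and require 50 + 53·t ≡ 30 (mod 31), i.e. 53·t ≡ 30 − 50 ≡ 11 (mod 31). Since 53^(−1) ≡ 24 (mod 31) (53 ≡ 22 (mod 31)), t ≡ 24·11 ≡ 16 (mod 31). So x ≡ 50 + 53·16 = 898 (mod 1643).
  Combine with x ≡ 19 (mod 25): write x = 898 + 1643·t and require 898 + 1643·t ≡ 19 (mod 25), i.e. 1643·t ≡ 19 − 898 ≡ 21 (mod 25). Since 1643^(−1) ≡ 7 (mod 25) (1643 ≡ 18 (mod 25)), t ≡ 7·21 ≡ 22 (mod 25). So x ≡ 898 + 1643·22 = 37044 (mod 41075).
Unique solution in [0, 41075): x = 37044.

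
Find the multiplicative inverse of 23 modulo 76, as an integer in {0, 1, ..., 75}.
Apply the extended Euclidean algorithm to (76, 23), tracking rows (r, s, t) with s·76 + t·23 = r. Each division r_prev = q·r_cur + r_new produces the new row as (previous row) − q·(current row):
  row A: (76, 1, 0)   [1·76 + 0·23 = 76]
  row B: (23, 0, 1)   [0·76 + 1·23 = 23]
  76 = 3·23 + 7   → row C = row A − 3·row B = (7, 1, −3)   [check: 1·76 − 3·23 = 7]
  23 = 3·7 + 2   → row D = row B − 3·row C = (2, −3, 10)   [check: −3·76 + 10·23 = 2]
  7 = 3·2 + 1   → row E = row C − 3·row D = (1, 10, −33)   [check: 10·76 − 33·23 = 1]
  2 = 2·1 + 0   → remainder 0, stop. gcd = 1 (last nonzero row E).
The gcd is 1, so 23 is invertible mod 76. The last nonzero row gives 10·76 − 33·23 = 1, so t = −33. So 23^(−1) ≡ −33 ≡ 43 (mod 76). Verify: 23 · 43 = 989 ≡ 1 (mod 76). ✓

Final answer: 23^(−1) ≡ 43 (mod 76)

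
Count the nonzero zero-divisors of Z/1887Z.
Z/1887Z has 734 nonzero zero-divisors

In Z/1887Z each nonzero element is either a unit (gcd with 1887 is 1) or a zero-divisor (gcd > 1). The number of units is φ(1887): factorise 1887 = 3 · 17 · 37, so φ(1887) = (3 − 1) · (17 − 1) · (37 − 1) = 2 · 16 · 36 = 1152. The nonzero elements number 1887 − 1 = 1886. Hence the nonzero zero-divisors number 1886 − 1152 = 734.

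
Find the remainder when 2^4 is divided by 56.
Use repeated squaring. Binary(4) = 100. Walk through the bits of the exponent 4 left-to-right: at each bit after the leading one, square the running value, then multiply by 2 if the bit is 1 (always reducing mod 56):
  bit 1 = 1 (leading): start with 2.
  bit 2 = 0: square 2^2 = 4 (mod 56).
  bit 3 = 0: square 4^2 = 16 (mod 56).
Final value: 2^4 ≡ 16 (mod 56).

Final answer: 16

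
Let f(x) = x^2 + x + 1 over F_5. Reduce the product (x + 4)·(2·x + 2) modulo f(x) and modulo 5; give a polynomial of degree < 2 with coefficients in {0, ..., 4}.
Multiply as integer polynomials: a · b = 2·x^2 + 10·x + 8. Reducing coefficients mod 5: a · b ≡ 2·x^2 + 3. Now divide by f(x) = x^2 + x + 1 in F_5[x], eliminating the leading term at each step:
  leading term 2·x^2: subtract (2)·f(x) = 2·x^2 + 2·x + 2, leaving 3·x + 1 (coefficients mod 5)
The degree is now < 2, so this is the remainder. Hence a · b ≡ 3·x + 1 in F_5[x]/(f).

Final answer: a · b ≡ 3·x + 1 (mod f(x))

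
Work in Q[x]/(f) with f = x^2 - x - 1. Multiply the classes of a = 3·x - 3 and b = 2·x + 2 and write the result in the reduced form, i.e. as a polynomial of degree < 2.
a · b ≡ 6·x (mod f(x))

First multiply in Q[x] without reducing: a · b = 6·x^2 - 6. Now divide by f(x) = x^2 - x - 1, eliminating the leading term at each step:
  leading term 6·x^2: subtract (6)·f(x) = 6·x^2 - 6·x - 6, leaving 6·x
The degree is now < 2, so this is the remainder. Hence a · b ≡ 6·x in Q[x]/(f).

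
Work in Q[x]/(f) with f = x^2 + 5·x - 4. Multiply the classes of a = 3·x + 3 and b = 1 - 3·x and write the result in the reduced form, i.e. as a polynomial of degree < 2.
a · b ≡ 39·x - 33 (mod f(x))

First multiply in Q[x] without reducing: a · b = -9·x^2 - 6·x + 3. Now divide by f(x) = x^2 + 5·x - 4, eliminating the leading term at each step:
  leading term -9·x^2: subtract (-9)·f(x) = -9·x^2 - 45·x + 36, leaving 39·x - 33
The degree is now < 2, so this is the remainder. Hence a · b ≡ 39·x - 33 in Q[x]/(f).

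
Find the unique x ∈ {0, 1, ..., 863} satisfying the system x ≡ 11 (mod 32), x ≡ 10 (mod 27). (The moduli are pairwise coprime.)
The moduli 32, 27 are pairwise coprime, so by the CRT there is a unique solution mod 32·27 = 864.
Solve by successive substitution. Start with x ≡ 11 (mod 32).
  Combine with x ≡ 10 (mod 27): write x = 11 + 32·t and require 11 + 32·t ≡ 10 (mod 27), i.e. 32·t ≡ 10 − 11 ≡ 26 (mod 27). Since 32^(−1) ≡ 11 (mod 27) (32 ≡ 5 (mod 27)), t ≡ 11·26 ≡ 16 (mod 27). So x ≡ 11 + 32·16 = 523 (mod 864).
Unique solution in [0, 864): x = 523.

Final answer: x ≡ 523 (mod 864); the representative in [0, 864) is 523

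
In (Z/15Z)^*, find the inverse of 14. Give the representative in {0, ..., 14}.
Apply the extended Euclidean algorithm to (15, 14), tracking rows (r, s, t) with s·15 + t·14 = r. Each division r_prev = q·r_cur + r_new produces the new row as (previous row) − q·(current row):
  row A: (15, 1, 0)   [1·15 + 0·14 = 15]
  row B: (14, 0, 1)   [0·15 + 1·14 = 14]
  15 = 1·14 + 1   → row C = row A − 1·row B = (1, 1, −1)   [check: 1·15 − 1·14 = 1]
  14 = 14·1 + 0   → remainder 0, stop. gcd = 1 (last nonzero row C).
The gcd is 1, so 14 is invertible mod 15. The last nonzero row gives 1·15 − 1·14 = 1, so t = −1. So 14^(−1) ≡ −1 ≡ 14 (mod 15). Verify: 14 · 14 = 196 ≡ 1 (mod 15). ✓

Final answer: 14^(−1) ≡ 14 (mod 15)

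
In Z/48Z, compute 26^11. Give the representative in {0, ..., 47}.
32

Use repeated squaring. Binary(11) = 1011. Walk through the bits of the exponent 11 left-to-right: at each bit after the leading one, square the running value, then multiply by 26 if the bit is 1 (always reducing mod 48):
  bit 1 = 1 (leading): start with 26.
  bit 2 = 0: square 26^2 = 676 ≡ 4 (mod 48).
  bit 3 = 1: square 4^2 = 16; bit is 1, so multiply 16·26 = 416 ≡ 32 (mod 48).
  bit 4 = 1: square 32^2 = 1024 ≡ 16; bit is 1, so multiply 16·26 = 416 ≡ 32 (mod 48).
Final value: 26^11 ≡ 32 (mod 48).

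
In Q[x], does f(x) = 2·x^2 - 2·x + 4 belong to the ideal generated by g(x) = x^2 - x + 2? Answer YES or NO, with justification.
YES

In Q[x] the ideal (g) consists of all multiples of g, so f ∈ (g) iff g | f, i.e. iff the remainder of f on division by g is 0. Divide f by g (g is monic, so eliminate the leading term of the running remainder at each step):
  leading term 2·x^2: subtract (2)·g(x) = 2·x^2 - 2·x + 4, leaving 0
The remainder is 0, so f(x) = g(x) · h(x) with h(x) = 2. Hence g | f, i.e. f ∈ (g).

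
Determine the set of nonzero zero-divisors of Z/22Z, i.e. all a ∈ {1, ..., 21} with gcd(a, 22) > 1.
An element a ∈ Z/22Z (with a ≠ 0) is a zero-divisor iff gcd(a, 22) > 1 (because a is a unit precisely when gcd(a, n) = 1, and in Z/nZ every nonzero, non-unit element is a zero-divisor). Scan a = 1, ..., 21 and keep those with gcd(a, 22) > 1:
  gcd(2, 22) = 2, gcd(4, 22) = 2, gcd(6, 22) = 2, gcd(8, 22) = 2, gcd(10, 22) = 2, gcd(11, 22) = 11, gcd(12, 22) = 2, gcd(14, 22) = 2, gcd(16, 22) = 2, gcd(18, 22) = 2, gcd(20, 22) = 2.
All other a ∈ {1, ..., 21} have gcd(a, 22) = 1 and are units. So the nonzero zero-divisors are exactly the 11 values of a appearing in this scan.

Final answer: nonzero zero-divisors of Z/22Z = {2, 4, 6, 8, 10, 11, 12, 14, 16, 18, 20}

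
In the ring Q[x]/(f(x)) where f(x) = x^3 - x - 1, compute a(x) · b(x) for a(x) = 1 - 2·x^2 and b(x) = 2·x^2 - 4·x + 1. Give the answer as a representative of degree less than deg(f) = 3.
a · b ≡ 9 - 4·x^2 (mod f(x))

First multiply in Q[x] without reducing: a · b = -4·x^4 + 8·x^3 - 4·x + 1. Now divide by f(x) = x^3 - x - 1, eliminating the leading term at each step:
  leading term -4·x^4: subtract (-4·x)·f(x) = -4·x^4 + 4·x^2 + 4·x, leaving 8·x^3 - 4·x^2 - 8·x + 1
  leading term 8·x^3: subtract (8)·f(x) = 8·x^3 - 8·x - 8, leaving 9 - 4·x^2
The degree is now < 3, so this is the remainder. Hence a · b ≡ 9 - 4·x^2 in Q[x]/(f).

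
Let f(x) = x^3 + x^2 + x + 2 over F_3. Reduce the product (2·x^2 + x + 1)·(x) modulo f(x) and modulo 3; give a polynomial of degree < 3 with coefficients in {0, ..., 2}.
a · b ≡ 2·x^2 + 2·x + 2 (mod f(x))

Multiply as integer polynomials: a · b = 2·x^3 + x^2 + x. Reducing coefficients mod 3: a · b ≡ 2·x^3 + x^2 + x. Now divide by f(x) = x^3 + x^2 + x + 2 in F_3[x], eliminating the leading term at each step:
  leading term 2·x^3: subtract (2)·f(x) = 2·x^3 + 2·x^2 + 2·x + 1, leaving 2·x^2 + 2·x + 2 (coefficients mod 3)
The degree is now < 3, so this is the remainder. Hence a · b ≡ 2·x^2 + 2·x + 2 in F_3[x]/(f).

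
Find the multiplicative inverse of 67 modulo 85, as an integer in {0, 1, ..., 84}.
67^(−1) ≡ 33 (mod 85)

Apply the extended Euclidean algorithm to (85, 67), tracking rows (r, s, t) with s·85 + t·67 = r. Each division r_prev = q·r_cur + r_new produces the new row as (previous row) − q·(current row):
  row A: (85, 1, 0)   [1·85 + 0·67 = 85]
  row B: (67, 0, 1)   [0·85 + 1·67 = 67]
  85 = 1·67 + 18   → row C = row A − 1·row B = (18, 1, −1)   [check: 1·85 − 1·67 = 18]
  67 = 3·18 + 13   → row D = row B − 3·row C = (13, −3, 4)   [check: −3·85 + 4·67 = 13]
  18 = 1·13 + 5   → row E = row C − 1·row D = (5, 4, −5)   [check: 4·85 − 5·67 = 5]
  13 = 2·5 + 3   → row F = row D − 2·row E = (3, −11, 14)   [check: −11·85 + 14·67 = 3]
  5 = 1·3 + 2   → row G = row E − 1·row F = (2, 15, −19)   [check: 15·85 − 19·67 = 2]
  3 = 1·2 + 1   → row H = row F − 1·row G = (1, −26, 33)   [check: −26·85 + 33·67 = 1]
  2 = 2·1 + 0   → remainder 0, stop. gcd = 1 (last nonzero row H).
The gcd is 1, so 67 is invertible mod 85. The last nonzero row gives −26·85 + 33·67 = 1, so t = 33. So 67^(−1) ≡ 33 (mod 85). Verify: 67 · 33 = 2211 ≡ 1 (mod 85). ✓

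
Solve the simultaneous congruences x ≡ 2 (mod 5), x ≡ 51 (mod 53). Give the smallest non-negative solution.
The moduli 5, 53 are pairwise coprime, so by the CRT there is a unique solution mod 5·53 = 265.
Solve by successive substitution. Start with x ≡ 2 (mod 5).
  Combine with x ≡ 51 (mod 53): write x = 2 + 5·t and require 2 + 5·t ≡ 51 (mod 53), i.e. 5·t ≡ 51 − 2 ≡ 49 (mod 53). Since 5^(−1) ≡ 32 (mod 53), t ≡ 32·49 ≡ 31 (mod 53). So x ≡ 2 + 5·31 = 157 (mod 265).
Unique solution in [0, 265): x = 157.

Final answer: x ≡ 157 (mod 265); the representative in [0, 265) is 157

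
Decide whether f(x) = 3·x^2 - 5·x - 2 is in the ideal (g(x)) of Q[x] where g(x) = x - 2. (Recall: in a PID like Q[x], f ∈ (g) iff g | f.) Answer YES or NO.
In Q[x] the ideal (g) consists of all multiples of g, so f ∈ (g) iff g | f, i.e. iff the remainder of f on division by g is 0. Divide f by g (g is monic, so eliminate the leading term of the running remainder at each step):
  leading term 3·x^2: subtract (3·x)·g(x) = 3·x^2 - 6·x, leaving x - 2
  leading term x: subtract (1)·g(x) = x - 2, leaving 0
The remainder is 0, so f(x) = g(x) · h(x) with h(x) = 3·x + 1. Hence g | f, i.e. f ∈ (g).

Final answer: YES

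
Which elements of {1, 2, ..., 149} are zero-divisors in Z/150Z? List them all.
nonzero zero-divisors of Z/150Z = {2, 3, 4, 5, 6, 8, 9, 10, 12, 14, 15, 16, 18, 20, 21, 22, 24, 25, 26, 27, 28, 30, 32, 33, 34, 35, 36, 38, 39, 40, 42, 44, 45, 46, 48, 50, 51, 52, 54, 55, 56, 57, 58, 60, 62, 63, 64, 65, 66, 68, 69, 70, 72, 74, 75, 76, 78, 80, 81, 82, 84, 85, 86, 87, 88, 90, 92, 93, 94, 95, 96, 98, 99, 100, 102, 104, 105, 106, 108, 110, 111, 112, 114, 115, 116, 117, 118, 120, 122, 123, 124, 125, 126, 128, 129, 130, 132, 134, 135, 136, 138, 140, 141, 142, 144, 145, 146, 147, 148}

An element a ∈ Z/150Z (with a ≠ 0) is a zero-divisor iff gcd(a, 150) > 1 (because a is a unit precisely when gcd(a, n) = 1, and in Z/nZ every nonzero, non-unit element is a zero-divisor). Scan a = 1, ..., 149 and keep those with gcd(a, 150) > 1:
  gcd(2, 150) = 2, gcd(3, 150) = 3, gcd(4, 150) = 2, gcd(5, 150) = 5, gcd(6, 150) = 6, gcd(8, 150) = 2, gcd(9, 150) = 3, gcd(10, 150) = 10, gcd(12, 150) = 6, gcd(14, 150) = 2, gcd(15, 150) = 15, gcd(16, 150) = 2, gcd(18, 150) = 6, gcd(20, 150) = 10, gcd(21, 150) = 3, gcd(22, 150) = 2, gcd(24, 150) = 6, gcd(25, 150) = 25, gcd(26, 150) = 2, gcd(27, 150) = 3, gcd(28, 150) = 2, gcd(30, 150) = 30, gcd(32, 150) = 2, gcd(33, 150) = 3, gcd(34, 150) = 2, gcd(35, 150) = 5, gcd(36, 150) = 6, gcd(38, 150) = 2, gcd(39, 150) = 3, gcd(40, 150) = 10, gcd(42, 150) = 6, gcd(44, 150) = 2, gcd(45, 150) = 15, gcd(46, 150) = 2, gcd(48, 150) = 6, gcd(50, 150) = 50, gcd(51, 150) = 3, gcd(52, 150) = 2, gcd(54, 150) = 6, gcd(55, 150) = 5, gcd(56, 150) = 2, gcd(57, 150) = 3, gcd(58, 150) = 2, gcd(60, 150) = 30, gcd(62, 150) = 2, gcd(63, 150) = 3, gcd(64, 150) = 2, gcd(65, 150) = 5, gcd(66, 150) = 6, gcd(68, 150) = 2, gcd(69, 150) = 3, gcd(70, 150) = 10, gcd(72, 150) = 6, gcd(74, 150) = 2, gcd(75, 150) = 75, gcd(76, 150) = 2, gcd(78, 150) = 6, gcd(80, 150) = 10, gcd(81, 150) = 3, gcd(82, 150) = 2, gcd(84, 150) = 6, gcd(85, 150) = 5, gcd(86, 150) = 2, gcd(87, 150) = 3, gcd(88, 150) = 2, gcd(90, 150) = 30, gcd(92, 150) = 2, gcd(93, 150) = 3, gcd(94, 150) = 2, gcd(95, 150) = 5, gcd(96, 150) = 6, gcd(98, 150) = 2, gcd(99, 150) = 3, gcd(100, 150) = 50, gcd(102, 150) = 6, gcd(104, 150) = 2, gcd(105, 150) = 15, gcd(106, 150) = 2, gcd(108, 150) = 6, gcd(110, 150) = 10, gcd(111, 150) = 3, gcd(112, 150) = 2, gcd(114, 150) = 6, gcd(115, 150) = 5, gcd(116, 150) = 2, gcd(117, 150) = 3, gcd(118, 150) = 2, gcd(120, 150) = 30, gcd(122, 150) = 2, gcd(123, 150) = 3, gcd(124, 150) = 2, gcd(125, 150) = 25, gcd(126, 150) = 6, gcd(128, 150) = 2, gcd(129, 150) = 3, gcd(130, 150) = 10, gcd(132, 150) = 6, gcd(134, 150) = 2, gcd(135, 150) = 15, gcd(136, 150) = 2, gcd(138, 150) = 6, gcd(140, 150) = 10, gcd(141, 150) = 3, gcd(142, 150) = 2, gcd(144, 150) = 6, gcd(145, 150) = 5, gcd(146, 150) = 2, gcd(147, 150) = 3, gcd(148, 150) = 2.
All other a ∈ {1, ..., 149} have gcd(a, 150) = 1 and are units. So the nonzero zero-divisors are exactly the 109 values of a appearing in this scan.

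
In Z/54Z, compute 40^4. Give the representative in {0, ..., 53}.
22

Use repeated squaring. Binary(4) = 100. Walk through the bits of the exponent 4 left-to-right: at each bit after the leading one, square the running value, then multiply by 40 if the bit is 1 (always reducing mod 54):
  bit 1 = 1 (leading): start with 40.
  bit 2 = 0: square 40^2 = 1600 ≡ 34 (mod 54).
  bit 3 = 0: square 34^2 = 1156 ≡ 22 (mod 54).
Final value: 40^4 ≡ 22 (mod 54).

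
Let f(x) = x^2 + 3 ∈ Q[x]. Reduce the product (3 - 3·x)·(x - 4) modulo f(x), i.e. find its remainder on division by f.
First multiply in Q[x] without reducing: a · b = -3·x^2 + 15·x - 12. Now divide by f(x) = x^2 + 3, eliminating the leading term at each step:
  leading term -3·x^2: subtract (-3)·f(x) = -3·x^2 - 9, leaving 15·x - 3
The degree is now < 2, so this is the remainder. Hence a · b ≡ 15·x - 3 in Q[x]/(f).

Final answer: a · b ≡ 15·x - 3 (mod f(x))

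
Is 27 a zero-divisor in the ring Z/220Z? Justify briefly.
gcd(27, 220) = 1, so 27 is a unit in Z/220Z (it has a multiplicative inverse). A unit cannot be a zero-divisor: if 27·b ≡ 0 then multiplying both sides by 27^(−1) gives b ≡ 0. So 27 is not a zero-divisor.

Final answer: NO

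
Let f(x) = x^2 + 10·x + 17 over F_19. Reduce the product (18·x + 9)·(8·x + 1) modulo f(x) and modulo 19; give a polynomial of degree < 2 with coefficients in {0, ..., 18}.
Multiply as integer polynomials: a · b = 144·x^2 + 90·x + 9. Reducing coefficients mod 19: a · b ≡ 11·x^2 + 14·x + 9. Now divide by f(x) = x^2 + 10·x + 17 in F_19[x], eliminating the leading term at each step:
  leading term 11·x^2: subtract (11)·f(x) = 11·x^2 + 15·x + 16, leaving 18·x + 12 (coefficients mod 19)
The degree is now < 2, so this is the remainder. Hence a · b ≡ 18·x + 12 in F_19[x]/(f).

Final answer: a · b ≡ 18·x + 12 (mod f(x))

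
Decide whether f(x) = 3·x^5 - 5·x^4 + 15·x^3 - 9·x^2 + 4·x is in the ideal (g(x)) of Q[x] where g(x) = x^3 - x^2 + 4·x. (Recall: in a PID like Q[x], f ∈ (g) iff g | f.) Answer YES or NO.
In Q[x] the ideal (g) consists of all multiples of g, so f ∈ (g) iff g | f, i.e. iff the remainder of f on division by g is 0. Divide f by g (g is monic, so eliminate the leading term of the running remainder at each step):
  leading term 3·x^5: subtract (3·x^2)·g(x) = 3·x^5 - 3·x^4 + 12·x^3, leaving -2·x^4 + 3·x^3 - 9·x^2 + 4·x
  leading term -2·x^4: subtract (-2·x)·g(x) = -2·x^4 + 2·x^3 - 8·x^2, leaving x^3 - x^2 + 4·x
  leading term x^3: subtract (1)·g(x) = x^3 - x^2 + 4·x, leaving 0
The remainder is 0, so f(x) = g(x) · h(x) with h(x) = 3·x^2 - 2·x + 1. Hence g | f, i.e. f ∈ (g).

Final answer: YES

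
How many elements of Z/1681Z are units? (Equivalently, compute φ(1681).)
Z/1681Z has φ(1681) = 1640 units

An element a ∈ Z/1681Z is a unit iff gcd(a, 1681) = 1, so the number of units is φ(1681). φ is multiplicative, with φ(p^e) = p^e − p^(e−1). Factorise 1681 = 41^2. Then
  φ(1681) = (41^2 − 41^1) = 1640 = 1640.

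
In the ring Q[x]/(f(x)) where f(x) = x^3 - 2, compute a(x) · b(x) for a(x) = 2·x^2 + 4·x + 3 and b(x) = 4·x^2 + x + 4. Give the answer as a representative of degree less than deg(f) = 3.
a · b ≡ 24·x^2 + 35·x + 48 (mod f(x))

First multiply in Q[x] without reducing: a · b = 8·x^4 + 18·x^3 + 24·x^2 + 19·x + 12. Now divide by f(x) = x^3 - 2, eliminating the leading term at each step:
  leading term 8·x^4: subtract (8·x)·f(x) = 8·x^4 - 16·x, leaving 18·x^3 + 24·x^2 + 35·x + 12
  leading term 18·x^3: subtract (18)·f(x) = 18·x^3 - 36, leaving 24·x^2 + 35·x + 48
The degree is now < 3, so this is the remainder. Hence a · b ≡ 24·x^2 + 35·x + 48 in Q[x]/(f).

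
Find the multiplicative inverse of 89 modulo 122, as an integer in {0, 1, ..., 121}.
Apply the extended Euclidean algorithm to (122, 89), tracking rows (r, s, t) with s·122 + t·89 = r. Each division r_prev = q·r_cur + r_new produces the new row as (previous row) − q·(current row):
  row A: (122, 1, 0)   [1·122 + 0·89 = 122]
  row B: (89, 0, 1)   [0·122 + 1·89 = 89]
  122 = 1·89 + 33   → row C = row A − 1·row B = (33, 1, −1)   [check: 1·122 − 1·89 = 33]
  89 = 2·33 + 23   → row D = row B − 2·row C = (23, −2, 3)   [check: −2·122 + 3·89 = 23]
  33 = 1·23 + 10   → row E = row C − 1·row D = (10, 3, −4)   [check: 3·122 − 4·89 = 10]
  23 = 2·10 + 3   → row F = row D − 2·row E = (3, −8, 11)   [check: −8·122 + 11·89 = 3]
  10 = 3·3 + 1   → row G = row E − 3·row F = (1, 27, −37)   [check: 27·122 − 37·89 = 1]
  3 = 3·1 + 0   → remainder 0, stop. gcd = 1 (last nonzero row G).
The gcd is 1, so 89 is invertible mod 122. The last nonzero row gives 27·122 − 37·89 = 1, so t = −37. So 89^(−1) ≡ −37 ≡ 85 (mod 122). Verify: 89 · 85 = 7565 ≡ 1 (mod 122). ✓

Final answer: 89^(−1) ≡ 85 (mod 122)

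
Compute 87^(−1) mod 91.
87^(−1) ≡ 68 (mod 91)

Apply the extended Euclidean algorithm to (91, 87), tracking rows (r, s, t) with s·91 + t·87 = r. Each division r_prev = q·r_cur + r_new produces the new row as (previous row) − q·(current row):
  row A: (91, 1, 0)   [1·91 + 0·87 = 91]
  row B: (87, 0, 1)   [0·91 + 1·87 = 87]
  91 = 1·87 + 4   → row C = row A − 1·row B = (4, 1, −1)   [check: 1·91 − 1·87 = 4]
  87 = 21·4 + 3   → row D = row B − 21·row C = (3, −21, 22)   [check: −21·91 + 22·87 = 3]
  4 = 1·3 + 1   → row E = row C − 1·row D = (1, 22, −23)   [check: 22·91 − 23·87 = 1]
  3 = 3·1 + 0   → remainder 0, stop. gcd = 1 (last nonzero row E).
The gcd is 1, so 87 is invertible mod 91. The last nonzero row gives 22·91 − 23·87 = 1, so t = −23. So 87^(−1) ≡ −23 ≡ 68 (mod 91). Verify: 87 · 68 = 5916 ≡ 1 (mod 91). ✓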